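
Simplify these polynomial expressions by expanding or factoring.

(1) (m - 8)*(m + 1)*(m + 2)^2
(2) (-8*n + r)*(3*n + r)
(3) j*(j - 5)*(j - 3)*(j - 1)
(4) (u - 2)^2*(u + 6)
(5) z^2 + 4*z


(1) = m^4 - 3*m^3 - 32*m^2 - 60*m - 32
(2) = -24*n^2 - 5*n*r + r^2
(3) = j^4 - 9*j^3 + 23*j^2 - 15*j
(4) = u^3 + 2*u^2 - 20*u + 24
(5) = z*(z + 4)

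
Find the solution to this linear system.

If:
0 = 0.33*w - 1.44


Then:
w = 4.36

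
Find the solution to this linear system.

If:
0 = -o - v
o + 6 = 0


Then:
o = -6
v = 6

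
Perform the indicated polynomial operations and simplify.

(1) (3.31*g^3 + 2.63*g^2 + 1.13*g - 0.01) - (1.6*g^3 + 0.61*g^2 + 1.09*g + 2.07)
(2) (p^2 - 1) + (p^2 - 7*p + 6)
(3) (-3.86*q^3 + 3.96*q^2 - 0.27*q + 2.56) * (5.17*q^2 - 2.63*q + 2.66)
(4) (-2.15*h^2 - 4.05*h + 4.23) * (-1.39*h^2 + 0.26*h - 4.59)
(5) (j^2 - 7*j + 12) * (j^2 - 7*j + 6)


(1) = 1.71*g^3 + 2.02*g^2 + 0.04*g - 2.08
(2) = 2*p^2 - 7*p + 5
(3) = -19.9562*q^5 + 30.625*q^4 - 22.0783*q^3 + 24.4789*q^2 - 7.451*q + 6.8096
(4) = 2.9885*h^4 + 5.0705*h^3 + 2.9358*h^2 + 19.6893*h - 19.4157
(5) = j^4 - 14*j^3 + 67*j^2 - 126*j + 72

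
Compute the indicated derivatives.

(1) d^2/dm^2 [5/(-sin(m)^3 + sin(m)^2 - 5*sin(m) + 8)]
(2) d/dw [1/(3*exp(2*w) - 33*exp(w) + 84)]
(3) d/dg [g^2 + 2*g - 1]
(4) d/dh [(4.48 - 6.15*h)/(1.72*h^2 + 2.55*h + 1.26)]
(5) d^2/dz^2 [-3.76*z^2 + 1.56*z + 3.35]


(1) = 5*(9*sin(m)^6 - 11*sin(m)^5 + 2*sin(m)^4 + 73*sin(m)^3 - 43*sin(m)^2 + 22*sin(m) - 34)/(sin(m)^3 - sin(m)^2 + 5*sin(m) - 8)^3
(2) = (11 - 2*exp(w))*exp(w)/(3*(exp(2*w) - 11*exp(w) + 28)^2)
(3) = 2*g + 2
(4) = (10.578*h^2 - 15.4112*h - 19.173)/(2.9584*h^4 + 8.772*h^3 + 10.8369*h^2 + 6.426*h + 1.5876)
(5) = -7.52000000000000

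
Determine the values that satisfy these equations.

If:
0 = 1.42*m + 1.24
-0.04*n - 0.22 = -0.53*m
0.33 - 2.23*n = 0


Then:
No Solution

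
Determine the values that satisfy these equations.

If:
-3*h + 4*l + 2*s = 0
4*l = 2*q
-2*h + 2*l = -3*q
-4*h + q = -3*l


Then:
h = 0
l = 0
q = 0
s = 0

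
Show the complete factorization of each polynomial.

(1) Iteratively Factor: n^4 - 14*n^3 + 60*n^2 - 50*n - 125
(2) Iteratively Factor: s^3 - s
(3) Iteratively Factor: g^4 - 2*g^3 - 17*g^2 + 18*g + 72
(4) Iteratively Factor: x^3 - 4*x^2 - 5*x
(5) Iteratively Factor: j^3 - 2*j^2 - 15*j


(1) = (n - 5)*(n^3 - 9*n^2 + 15*n + 25) = (n - 5)^2*(n^2 - 4*n - 5) = (n - 5)^2*(n + 1)*(n - 5)
(2) = (s + 1)*(s^2 - s) = (s - 1)*(s + 1)*(s)
(3) = (g + 2)*(g^3 - 4*g^2 - 9*g + 36) = (g - 3)*(g + 2)*(g^2 - g - 12) = (g - 4)*(g - 3)*(g + 2)*(g + 3)
(4) = (x - 5)*(x^2 + x) = x*(x - 5)*(x + 1)
(5) = (j)*(j^2 - 2*j - 15) = j*(j + 3)*(j - 5)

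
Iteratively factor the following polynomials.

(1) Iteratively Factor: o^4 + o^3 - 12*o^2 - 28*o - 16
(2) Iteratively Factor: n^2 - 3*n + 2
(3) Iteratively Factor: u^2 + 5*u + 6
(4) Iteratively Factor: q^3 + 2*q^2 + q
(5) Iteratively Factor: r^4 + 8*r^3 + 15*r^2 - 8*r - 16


(1) = (o + 1)*(o^3 - 12*o - 16) = (o + 1)*(o + 2)*(o^2 - 2*o - 8) = (o - 4)*(o + 1)*(o + 2)*(o + 2)
(2) = (n - 2)*(n - 1)
(3) = (u + 3)*(u + 2)
(4) = (q + 1)*(q^2 + q) = (q + 1)^2*(q)
(5) = (r + 1)*(r^3 + 7*r^2 + 8*r - 16) = (r + 1)*(r + 4)*(r^2 + 3*r - 4) = (r - 1)*(r + 1)*(r + 4)*(r + 4)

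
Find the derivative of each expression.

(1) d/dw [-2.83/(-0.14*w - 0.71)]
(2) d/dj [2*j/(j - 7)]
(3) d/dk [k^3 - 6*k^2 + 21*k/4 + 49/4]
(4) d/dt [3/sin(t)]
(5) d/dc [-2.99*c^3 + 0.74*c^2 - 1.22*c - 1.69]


(1) = -0.3962/(0.14*w + 0.71)^2
(2) = -14/(j - 7)^2
(3) = 3*k^2 - 12*k + 21/4
(4) = -3*cos(t)/sin(t)^2
(5) = -8.97*c^2 + 1.48*c - 1.22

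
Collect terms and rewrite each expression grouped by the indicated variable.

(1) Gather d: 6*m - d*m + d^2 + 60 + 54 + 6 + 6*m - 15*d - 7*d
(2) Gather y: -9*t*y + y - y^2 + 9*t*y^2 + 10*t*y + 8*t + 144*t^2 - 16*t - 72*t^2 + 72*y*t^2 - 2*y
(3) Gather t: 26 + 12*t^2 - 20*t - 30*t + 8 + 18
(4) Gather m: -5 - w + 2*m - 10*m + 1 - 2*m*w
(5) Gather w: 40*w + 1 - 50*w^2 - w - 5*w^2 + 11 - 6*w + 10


(1) = d^2 + d*(-m - 22) + 12*m + 120
(2) = 72*t^2 - 8*t + y^2*(9*t - 1) + y*(72*t^2 + t - 1)
(3) = 12*t^2 - 50*t + 52
(4) = m*(-2*w - 8) - w - 4
(5) = -55*w^2 + 33*w + 22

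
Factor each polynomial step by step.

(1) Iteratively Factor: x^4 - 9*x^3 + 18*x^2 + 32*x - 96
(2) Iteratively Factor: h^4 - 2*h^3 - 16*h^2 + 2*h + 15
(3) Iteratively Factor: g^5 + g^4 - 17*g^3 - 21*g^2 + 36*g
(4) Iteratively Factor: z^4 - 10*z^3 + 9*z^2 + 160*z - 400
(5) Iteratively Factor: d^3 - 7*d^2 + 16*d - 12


(1) = (x - 4)*(x^3 - 5*x^2 - 2*x + 24) = (x - 4)*(x - 3)*(x^2 - 2*x - 8) = (x - 4)^2*(x - 3)*(x + 2)
(2) = (h + 3)*(h^3 - 5*h^2 - h + 5) = (h - 1)*(h + 3)*(h^2 - 4*h - 5) = (h - 1)*(h + 1)*(h + 3)*(h - 5)
(3) = (g + 3)*(g^4 - 2*g^3 - 11*g^2 + 12*g) = (g - 1)*(g + 3)*(g^3 - g^2 - 12*g) = (g - 4)*(g - 1)*(g + 3)*(g^2 + 3*g) = (g - 4)*(g - 1)*(g + 3)^2*(g)
(4) = (z - 5)*(z^3 - 5*z^2 - 16*z + 80) = (z - 5)*(z + 4)*(z^2 - 9*z + 20) = (z - 5)*(z - 4)*(z + 4)*(z - 5)
(5) = (d - 2)*(d^2 - 5*d + 6) = (d - 2)^2*(d - 3)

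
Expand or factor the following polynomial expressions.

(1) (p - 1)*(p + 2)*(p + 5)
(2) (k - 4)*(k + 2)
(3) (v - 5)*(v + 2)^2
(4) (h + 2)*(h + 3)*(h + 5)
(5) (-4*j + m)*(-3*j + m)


(1) = p^3 + 6*p^2 + 3*p - 10
(2) = k^2 - 2*k - 8
(3) = v^3 - v^2 - 16*v - 20
(4) = h^3 + 10*h^2 + 31*h + 30
(5) = 12*j^2 - 7*j*m + m^2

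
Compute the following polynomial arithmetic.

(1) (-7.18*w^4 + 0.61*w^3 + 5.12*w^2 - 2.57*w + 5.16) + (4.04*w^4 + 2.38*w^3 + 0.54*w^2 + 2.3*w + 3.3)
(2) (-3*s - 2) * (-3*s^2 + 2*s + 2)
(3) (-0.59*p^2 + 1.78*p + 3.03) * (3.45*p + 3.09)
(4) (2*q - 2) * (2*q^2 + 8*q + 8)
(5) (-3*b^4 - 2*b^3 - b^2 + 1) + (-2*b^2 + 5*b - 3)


(1) = -3.14*w^4 + 2.99*w^3 + 5.66*w^2 - 0.27*w + 8.46
(2) = 9*s^3 - 10*s - 4
(3) = -2.0355*p^3 + 4.3179*p^2 + 15.9537*p + 9.3627
(4) = 4*q^3 + 12*q^2 - 16
(5) = -3*b^4 - 2*b^3 - 3*b^2 + 5*b - 2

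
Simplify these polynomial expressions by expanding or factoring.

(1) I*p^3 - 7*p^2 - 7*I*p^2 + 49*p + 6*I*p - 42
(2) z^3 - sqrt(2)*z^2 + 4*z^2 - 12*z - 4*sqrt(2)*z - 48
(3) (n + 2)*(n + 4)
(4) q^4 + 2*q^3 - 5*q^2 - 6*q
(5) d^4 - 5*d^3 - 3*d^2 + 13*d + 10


(1) = (p - 6)*(p + 7*I)*(I*p - I)
(2) = (z + 4)*(z - 3*sqrt(2))*(z + 2*sqrt(2))
(3) = n^2 + 6*n + 8
(4) = q*(q - 2)*(q + 1)*(q + 3)
(5) = (d - 5)*(d - 2)*(d + 1)^2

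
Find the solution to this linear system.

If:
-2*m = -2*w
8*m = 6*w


Then:
m = 0
w = 0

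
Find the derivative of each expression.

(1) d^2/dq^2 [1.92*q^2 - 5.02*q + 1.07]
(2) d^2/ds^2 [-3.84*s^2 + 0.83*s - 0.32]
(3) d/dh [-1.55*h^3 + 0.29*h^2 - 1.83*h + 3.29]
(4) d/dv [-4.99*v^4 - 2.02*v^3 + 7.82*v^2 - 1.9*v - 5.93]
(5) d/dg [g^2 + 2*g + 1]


(1) = 3.84000000000000
(2) = -7.68000000000000
(3) = -4.65*h^2 + 0.58*h - 1.83
(4) = -19.96*v^3 - 6.06*v^2 + 15.64*v - 1.9
(5) = 2*g + 2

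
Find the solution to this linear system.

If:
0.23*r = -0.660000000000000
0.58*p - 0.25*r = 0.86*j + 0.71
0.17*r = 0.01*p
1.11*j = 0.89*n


Then:
j = -32.89
n = -41.02
p = -48.78
r = -2.87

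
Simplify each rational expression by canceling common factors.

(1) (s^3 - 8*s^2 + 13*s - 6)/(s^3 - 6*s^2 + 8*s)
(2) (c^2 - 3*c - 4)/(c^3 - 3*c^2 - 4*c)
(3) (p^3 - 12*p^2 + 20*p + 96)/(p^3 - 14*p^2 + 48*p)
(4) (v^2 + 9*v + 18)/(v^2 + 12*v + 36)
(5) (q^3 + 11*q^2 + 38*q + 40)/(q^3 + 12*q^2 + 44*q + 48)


(1) = (s^3 - 8*s^2 + 13*s - 6)/(s^3 - 6*s^2 + 8*s)
(2) = 1/c
(3) = (p + 2)/p
(4) = (v + 3)/(v + 6)
(5) = (q + 5)/(q + 6)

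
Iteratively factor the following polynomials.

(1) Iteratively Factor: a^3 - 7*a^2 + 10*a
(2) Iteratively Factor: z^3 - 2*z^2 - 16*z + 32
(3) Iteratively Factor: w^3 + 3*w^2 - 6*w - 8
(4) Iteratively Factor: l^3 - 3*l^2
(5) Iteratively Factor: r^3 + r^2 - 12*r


(1) = (a - 2)*(a^2 - 5*a) = (a - 5)*(a - 2)*(a)
(2) = (z + 4)*(z^2 - 6*z + 8) = (z - 2)*(z + 4)*(z - 4)
(3) = (w - 2)*(w^2 + 5*w + 4) = (w - 2)*(w + 4)*(w + 1)
(4) = (l)*(l^2 - 3*l) = l*(l - 3)*(l)
(5) = (r)*(r^2 + r - 12) = r*(r + 4)*(r - 3)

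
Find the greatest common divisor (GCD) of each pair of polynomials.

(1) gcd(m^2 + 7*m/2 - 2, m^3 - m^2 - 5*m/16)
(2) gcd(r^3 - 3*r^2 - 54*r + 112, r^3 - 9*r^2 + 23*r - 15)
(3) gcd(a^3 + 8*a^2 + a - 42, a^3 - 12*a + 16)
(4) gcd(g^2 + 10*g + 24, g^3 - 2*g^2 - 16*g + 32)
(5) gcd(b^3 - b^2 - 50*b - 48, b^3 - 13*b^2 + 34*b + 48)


(1) = gcd((m - 1/2)*(m + 4), m*(m - 5/4)*(m + 1/4)) = 1
(2) = 1
(3) = gcd((a - 2)*(a + 3)*(a + 7), (a - 2)^2*(a + 4)) = a - 2
(4) = gcd((g + 4)*(g + 6), (g - 4)*(g - 2)*(g + 4)) = g + 4
(5) = b^2 - 7*b - 8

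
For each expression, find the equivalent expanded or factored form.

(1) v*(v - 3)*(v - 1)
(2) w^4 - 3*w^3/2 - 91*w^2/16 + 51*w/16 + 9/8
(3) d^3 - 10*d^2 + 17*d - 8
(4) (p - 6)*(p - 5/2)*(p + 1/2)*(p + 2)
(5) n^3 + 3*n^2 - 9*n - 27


(1) = v^3 - 4*v^2 + 3*v
(2) = (w - 3)*(w - 3/4)*(w + 1/4)*(w + 2)
(3) = (d - 8)*(d - 1)^2
(4) = p^4 - 6*p^3 - 21*p^2/4 + 29*p + 15
(5) = (n - 3)*(n + 3)^2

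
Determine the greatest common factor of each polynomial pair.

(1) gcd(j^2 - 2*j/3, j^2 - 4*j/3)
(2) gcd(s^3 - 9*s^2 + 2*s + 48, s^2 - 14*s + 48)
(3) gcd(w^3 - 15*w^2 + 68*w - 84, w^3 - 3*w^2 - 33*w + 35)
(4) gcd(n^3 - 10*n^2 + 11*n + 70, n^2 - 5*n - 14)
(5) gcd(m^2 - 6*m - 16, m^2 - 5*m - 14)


(1) = gcd(j*(j - 2/3), j*(j - 4/3)) = j
(2) = s - 8
(3) = gcd((w - 7)*(w - 6)*(w - 2), (w - 7)*(w - 1)*(w + 5)) = w - 7
(4) = n^2 - 5*n - 14
(5) = m + 2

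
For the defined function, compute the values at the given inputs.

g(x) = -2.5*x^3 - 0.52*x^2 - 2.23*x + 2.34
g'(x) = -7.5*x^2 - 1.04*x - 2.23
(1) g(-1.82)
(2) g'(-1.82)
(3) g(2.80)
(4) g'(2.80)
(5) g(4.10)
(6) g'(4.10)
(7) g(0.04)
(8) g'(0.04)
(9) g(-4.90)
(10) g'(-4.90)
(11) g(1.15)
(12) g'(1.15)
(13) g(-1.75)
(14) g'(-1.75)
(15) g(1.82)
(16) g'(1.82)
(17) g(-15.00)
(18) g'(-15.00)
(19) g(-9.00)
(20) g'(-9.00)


(1) = 19.75
(2) = -25.18
(3) = -62.86
(4) = -63.94
(5) = -187.85
(6) = -132.57
(7) = 2.25
(8) = -2.28
(9) = 294.90
(10) = -177.21
(11) = -4.71
(12) = -13.34
(13) = 18.05
(14) = -23.38
(15) = -18.51
(16) = -28.97
(17) = 8356.29
(18) = -1674.13
(19) = 1802.79
(20) = -600.37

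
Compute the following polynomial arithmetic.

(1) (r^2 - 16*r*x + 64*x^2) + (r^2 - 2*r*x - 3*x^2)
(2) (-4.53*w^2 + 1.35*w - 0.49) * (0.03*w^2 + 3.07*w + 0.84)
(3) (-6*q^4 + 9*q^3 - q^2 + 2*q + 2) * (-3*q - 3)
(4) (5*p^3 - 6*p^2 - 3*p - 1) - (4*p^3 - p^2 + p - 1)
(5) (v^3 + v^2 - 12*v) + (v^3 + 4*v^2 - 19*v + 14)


(1) = 2*r^2 - 18*r*x + 61*x^2
(2) = -0.1359*w^4 - 13.8666*w^3 + 0.3246*w^2 - 0.3703*w - 0.4116
(3) = 18*q^5 - 9*q^4 - 24*q^3 - 3*q^2 - 12*q - 6
(4) = p^3 - 5*p^2 - 4*p
(5) = 2*v^3 + 5*v^2 - 31*v + 14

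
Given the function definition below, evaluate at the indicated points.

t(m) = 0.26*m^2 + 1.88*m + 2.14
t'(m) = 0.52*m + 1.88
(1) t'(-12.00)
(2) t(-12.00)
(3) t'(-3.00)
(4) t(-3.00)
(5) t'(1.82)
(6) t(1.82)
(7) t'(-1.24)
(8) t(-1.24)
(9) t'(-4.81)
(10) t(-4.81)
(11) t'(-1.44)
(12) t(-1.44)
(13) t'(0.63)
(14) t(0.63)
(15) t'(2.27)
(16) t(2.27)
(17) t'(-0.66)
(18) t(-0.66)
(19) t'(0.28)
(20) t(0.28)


(1) = -4.36
(2) = 17.02
(3) = 0.32
(4) = -1.16
(5) = 2.83
(6) = 6.42
(7) = 1.24
(8) = 0.21
(9) = -0.62
(10) = -0.89
(11) = 1.13
(12) = -0.03
(13) = 2.21
(14) = 3.43
(15) = 3.06
(16) = 7.75
(17) = 1.54
(18) = 1.01
(19) = 2.03
(20) = 2.69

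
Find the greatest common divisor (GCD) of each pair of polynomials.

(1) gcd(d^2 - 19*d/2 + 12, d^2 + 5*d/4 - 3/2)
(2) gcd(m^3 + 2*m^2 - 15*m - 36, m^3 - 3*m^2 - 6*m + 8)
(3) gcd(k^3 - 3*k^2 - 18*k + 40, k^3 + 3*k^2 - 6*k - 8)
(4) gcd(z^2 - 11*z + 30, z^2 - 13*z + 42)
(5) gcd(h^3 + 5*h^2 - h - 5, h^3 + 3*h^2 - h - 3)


(1) = gcd((d - 8)*(d - 3/2), (d - 3/4)*(d + 2)) = 1
(2) = m - 4
(3) = gcd((k - 5)*(k - 2)*(k + 4), (k - 2)*(k + 1)*(k + 4)) = k^2 + 2*k - 8
(4) = gcd((z - 6)*(z - 5), (z - 7)*(z - 6)) = z - 6
(5) = gcd((h - 1)*(h + 1)*(h + 5), (h - 1)*(h + 1)*(h + 3)) = h^2 - 1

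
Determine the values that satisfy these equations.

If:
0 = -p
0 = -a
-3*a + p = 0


Then:
a = 0
p = 0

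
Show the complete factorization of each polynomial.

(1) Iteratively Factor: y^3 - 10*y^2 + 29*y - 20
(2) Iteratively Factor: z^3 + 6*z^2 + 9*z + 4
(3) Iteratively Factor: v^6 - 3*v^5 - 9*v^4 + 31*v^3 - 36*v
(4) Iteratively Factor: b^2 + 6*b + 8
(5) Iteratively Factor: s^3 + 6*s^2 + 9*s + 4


(1) = (y - 5)*(y^2 - 5*y + 4) = (y - 5)*(y - 1)*(y - 4)
(2) = (z + 1)*(z^2 + 5*z + 4) = (z + 1)*(z + 4)*(z + 1)
(3) = (v + 1)*(v^5 - 4*v^4 - 5*v^3 + 36*v^2 - 36*v) = (v - 3)*(v + 1)*(v^4 - v^3 - 8*v^2 + 12*v) = (v - 3)*(v + 1)*(v + 3)*(v^3 - 4*v^2 + 4*v) = (v - 3)*(v - 2)*(v + 1)*(v + 3)*(v^2 - 2*v) = v*(v - 3)*(v - 2)*(v + 1)*(v + 3)*(v - 2)
(4) = (b + 2)*(b + 4)
(5) = (s + 1)*(s^2 + 5*s + 4) = (s + 1)*(s + 4)*(s + 1)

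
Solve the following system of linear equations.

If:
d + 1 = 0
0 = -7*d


Then:
No Solution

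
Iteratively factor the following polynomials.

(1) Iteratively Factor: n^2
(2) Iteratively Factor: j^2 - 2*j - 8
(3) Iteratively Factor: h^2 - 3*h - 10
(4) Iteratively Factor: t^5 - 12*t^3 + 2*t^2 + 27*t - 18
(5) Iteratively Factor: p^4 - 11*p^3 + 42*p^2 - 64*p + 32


(1) = (n)*(n)
(2) = (j - 4)*(j + 2)
(3) = (h - 5)*(h + 2)
(4) = (t - 1)*(t^4 + t^3 - 11*t^2 - 9*t + 18) = (t - 1)*(t + 2)*(t^3 - t^2 - 9*t + 9) = (t - 1)*(t + 2)*(t + 3)*(t^2 - 4*t + 3) = (t - 3)*(t - 1)*(t + 2)*(t + 3)*(t - 1)
(5) = (p - 4)*(p^3 - 7*p^2 + 14*p - 8) = (p - 4)*(p - 2)*(p^2 - 5*p + 4) = (p - 4)*(p - 2)*(p - 1)*(p - 4)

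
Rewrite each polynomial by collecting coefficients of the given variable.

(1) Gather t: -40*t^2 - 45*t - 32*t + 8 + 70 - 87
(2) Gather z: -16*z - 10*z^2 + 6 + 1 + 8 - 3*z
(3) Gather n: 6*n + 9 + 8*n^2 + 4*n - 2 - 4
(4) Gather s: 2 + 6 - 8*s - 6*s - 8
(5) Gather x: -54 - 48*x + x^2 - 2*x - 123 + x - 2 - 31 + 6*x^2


(1) = -40*t^2 - 77*t - 9
(2) = -10*z^2 - 19*z + 15
(3) = 8*n^2 + 10*n + 3
(4) = -14*s
(5) = 7*x^2 - 49*x - 210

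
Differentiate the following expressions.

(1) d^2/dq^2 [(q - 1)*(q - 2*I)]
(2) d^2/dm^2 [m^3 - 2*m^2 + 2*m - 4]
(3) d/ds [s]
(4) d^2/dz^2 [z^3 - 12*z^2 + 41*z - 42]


(1) = 2
(2) = 6*m - 4
(3) = 1
(4) = 6*z - 24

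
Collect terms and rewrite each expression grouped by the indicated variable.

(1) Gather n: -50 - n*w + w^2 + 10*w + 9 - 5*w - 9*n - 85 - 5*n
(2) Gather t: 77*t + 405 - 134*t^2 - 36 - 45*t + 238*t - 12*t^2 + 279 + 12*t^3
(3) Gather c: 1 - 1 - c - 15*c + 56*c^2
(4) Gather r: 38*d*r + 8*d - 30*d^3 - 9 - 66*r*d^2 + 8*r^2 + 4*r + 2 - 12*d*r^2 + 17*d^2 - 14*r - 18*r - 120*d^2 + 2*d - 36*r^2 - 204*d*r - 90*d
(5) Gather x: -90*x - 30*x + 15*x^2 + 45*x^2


(1) = n*(-w - 14) + w^2 + 5*w - 126
(2) = 12*t^3 - 146*t^2 + 270*t + 648
(3) = 56*c^2 - 16*c
(4) = -30*d^3 - 103*d^2 - 80*d + r^2*(-12*d - 28) + r*(-66*d^2 - 166*d - 28) - 7
(5) = 60*x^2 - 120*x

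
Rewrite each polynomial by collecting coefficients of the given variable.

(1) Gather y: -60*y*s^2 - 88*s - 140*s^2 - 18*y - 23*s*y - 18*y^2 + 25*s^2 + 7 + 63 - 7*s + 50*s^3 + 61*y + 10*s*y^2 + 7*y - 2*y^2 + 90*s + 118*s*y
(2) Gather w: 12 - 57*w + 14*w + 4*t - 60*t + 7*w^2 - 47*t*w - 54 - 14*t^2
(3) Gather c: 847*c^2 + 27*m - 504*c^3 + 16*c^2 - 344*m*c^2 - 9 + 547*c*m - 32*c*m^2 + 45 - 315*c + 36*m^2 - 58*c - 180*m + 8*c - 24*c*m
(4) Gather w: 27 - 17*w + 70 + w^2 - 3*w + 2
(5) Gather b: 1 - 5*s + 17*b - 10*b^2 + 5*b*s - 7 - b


(1) = 50*s^3 - 115*s^2 - 5*s + y^2*(10*s - 20) + y*(-60*s^2 + 95*s + 50) + 70
(2) = -14*t^2 - 56*t + 7*w^2 + w*(-47*t - 43) - 42
(3) = -504*c^3 + c^2*(863 - 344*m) + c*(-32*m^2 + 523*m - 365) + 36*m^2 - 153*m + 36
(4) = w^2 - 20*w + 99
(5) = -10*b^2 + b*(5*s + 16) - 5*s - 6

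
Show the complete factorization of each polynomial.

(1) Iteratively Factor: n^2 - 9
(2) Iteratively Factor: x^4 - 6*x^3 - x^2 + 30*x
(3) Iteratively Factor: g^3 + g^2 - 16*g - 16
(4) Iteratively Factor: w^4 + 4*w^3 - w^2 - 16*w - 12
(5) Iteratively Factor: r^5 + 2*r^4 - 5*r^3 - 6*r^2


(1) = (n + 3)*(n - 3)
(2) = (x - 5)*(x^3 - x^2 - 6*x) = (x - 5)*(x - 3)*(x^2 + 2*x) = (x - 5)*(x - 3)*(x + 2)*(x)
(3) = (g + 1)*(g^2 - 16) = (g - 4)*(g + 1)*(g + 4)
(4) = (w + 2)*(w^3 + 2*w^2 - 5*w - 6) = (w - 2)*(w + 2)*(w^2 + 4*w + 3) = (w - 2)*(w + 2)*(w + 3)*(w + 1)
(5) = (r + 3)*(r^4 - r^3 - 2*r^2) = (r - 2)*(r + 3)*(r^3 + r^2) = (r - 2)*(r + 1)*(r + 3)*(r^2) = r*(r - 2)*(r + 1)*(r + 3)*(r)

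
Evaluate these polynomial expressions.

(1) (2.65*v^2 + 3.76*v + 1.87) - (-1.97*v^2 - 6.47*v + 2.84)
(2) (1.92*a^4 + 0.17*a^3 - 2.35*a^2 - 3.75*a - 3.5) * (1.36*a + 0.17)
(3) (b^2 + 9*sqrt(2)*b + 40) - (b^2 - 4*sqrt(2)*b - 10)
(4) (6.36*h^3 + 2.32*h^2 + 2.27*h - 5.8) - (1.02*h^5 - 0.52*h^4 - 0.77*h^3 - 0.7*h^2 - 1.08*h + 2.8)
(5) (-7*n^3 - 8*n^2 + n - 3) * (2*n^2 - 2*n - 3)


(1) = 4.62*v^2 + 10.23*v - 0.97
(2) = 2.6112*a^5 + 0.5576*a^4 - 3.1671*a^3 - 5.4995*a^2 - 5.3975*a - 0.595
(3) = 13*sqrt(2)*b + 50
(4) = -1.02*h^5 + 0.52*h^4 + 7.13*h^3 + 3.02*h^2 + 3.35*h - 8.6
(5) = -14*n^5 - 2*n^4 + 39*n^3 + 16*n^2 + 3*n + 9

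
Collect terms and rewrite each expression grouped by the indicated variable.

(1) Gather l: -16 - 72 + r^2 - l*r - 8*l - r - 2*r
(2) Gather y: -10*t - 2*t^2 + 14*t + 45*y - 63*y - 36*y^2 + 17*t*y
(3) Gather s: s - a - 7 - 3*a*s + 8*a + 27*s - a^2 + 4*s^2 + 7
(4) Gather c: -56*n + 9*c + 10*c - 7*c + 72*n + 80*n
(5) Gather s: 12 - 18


(1) = l*(-r - 8) + r^2 - 3*r - 88
(2) = -2*t^2 + 4*t - 36*y^2 + y*(17*t - 18)
(3) = -a^2 + 7*a + 4*s^2 + s*(28 - 3*a)
(4) = 12*c + 96*n
(5) = -6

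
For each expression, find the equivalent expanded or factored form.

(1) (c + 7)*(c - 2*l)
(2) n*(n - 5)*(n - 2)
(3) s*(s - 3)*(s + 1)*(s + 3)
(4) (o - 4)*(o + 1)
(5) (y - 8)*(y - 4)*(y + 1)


(1) = c^2 - 2*c*l + 7*c - 14*l
(2) = n^3 - 7*n^2 + 10*n
(3) = s^4 + s^3 - 9*s^2 - 9*s
(4) = o^2 - 3*o - 4
(5) = y^3 - 11*y^2 + 20*y + 32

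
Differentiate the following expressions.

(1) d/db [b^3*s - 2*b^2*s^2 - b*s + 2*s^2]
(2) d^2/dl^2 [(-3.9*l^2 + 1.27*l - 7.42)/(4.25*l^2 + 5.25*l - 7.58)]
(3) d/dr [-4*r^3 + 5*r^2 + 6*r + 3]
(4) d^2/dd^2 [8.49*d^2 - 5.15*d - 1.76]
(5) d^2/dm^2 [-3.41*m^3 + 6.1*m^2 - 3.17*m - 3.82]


(1) = s*(3*b^2 - 4*b*s - 1)
(2) = (219.91625*l^3 - 1557.9735*l^2 - 747.8742*l - 1234.17872)/(76.765625*l^6 + 284.484375*l^5 - 59.319375*l^4 - 870.069375*l^3 + 105.79785*l^2 + 904.9383*l - 435.519512)
(3) = -12*r^2 + 10*r + 6
(4) = 16.9800000000000
(5) = 12.2 - 20.46*m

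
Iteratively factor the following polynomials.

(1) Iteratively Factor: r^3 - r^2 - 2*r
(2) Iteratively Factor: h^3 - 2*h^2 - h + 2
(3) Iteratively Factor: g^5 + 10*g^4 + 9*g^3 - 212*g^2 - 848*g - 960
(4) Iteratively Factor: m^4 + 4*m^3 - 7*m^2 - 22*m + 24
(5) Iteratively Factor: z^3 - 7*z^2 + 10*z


(1) = (r)*(r^2 - r - 2) = r*(r + 1)*(r - 2)
(2) = (h - 1)*(h^2 - h - 2) = (h - 2)*(h - 1)*(h + 1)
(3) = (g + 4)*(g^4 + 6*g^3 - 15*g^2 - 152*g - 240) = (g + 4)^2*(g^3 + 2*g^2 - 23*g - 60) = (g + 3)*(g + 4)^2*(g^2 - g - 20) = (g + 3)*(g + 4)^3*(g - 5)
(4) = (m - 1)*(m^3 + 5*m^2 - 2*m - 24) = (m - 1)*(m + 3)*(m^2 + 2*m - 8) = (m - 1)*(m + 3)*(m + 4)*(m - 2)
(5) = (z - 5)*(z^2 - 2*z) = z*(z - 5)*(z - 2)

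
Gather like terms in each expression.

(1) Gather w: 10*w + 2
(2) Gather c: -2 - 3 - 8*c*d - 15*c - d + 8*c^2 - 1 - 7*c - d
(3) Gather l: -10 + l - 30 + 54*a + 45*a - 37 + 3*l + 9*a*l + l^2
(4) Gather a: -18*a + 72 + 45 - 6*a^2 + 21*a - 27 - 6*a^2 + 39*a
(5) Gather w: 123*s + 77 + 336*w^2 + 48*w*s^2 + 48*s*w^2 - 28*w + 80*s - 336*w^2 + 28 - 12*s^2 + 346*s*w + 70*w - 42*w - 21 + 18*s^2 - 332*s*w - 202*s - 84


(1) = 10*w + 2
(2) = 8*c^2 + c*(-8*d - 22) - 2*d - 6
(3) = 99*a + l^2 + l*(9*a + 4) - 77
(4) = -12*a^2 + 42*a + 90
(5) = 6*s^2 + 48*s*w^2 + s + w*(48*s^2 + 14*s)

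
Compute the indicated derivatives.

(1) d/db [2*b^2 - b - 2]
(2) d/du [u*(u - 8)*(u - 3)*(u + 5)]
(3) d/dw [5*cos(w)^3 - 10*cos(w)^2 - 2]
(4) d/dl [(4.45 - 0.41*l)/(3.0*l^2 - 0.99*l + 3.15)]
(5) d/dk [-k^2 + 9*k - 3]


(1) = 4*b - 1
(2) = 4*u^3 - 18*u^2 - 62*u + 120
(3) = 5*(4 - 3*cos(w))*sin(w)*cos(w)
(4) = (1.23*l^2 - 26.7*l + 3.114)/(9.0*l^4 - 5.94*l^3 + 19.8801*l^2 - 6.237*l + 9.9225)
(5) = 9 - 2*k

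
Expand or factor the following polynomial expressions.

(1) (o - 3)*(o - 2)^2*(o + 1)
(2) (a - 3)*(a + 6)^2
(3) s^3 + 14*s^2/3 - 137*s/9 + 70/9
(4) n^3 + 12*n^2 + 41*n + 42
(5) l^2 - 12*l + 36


(1) = o^4 - 6*o^3 + 9*o^2 + 4*o - 12
(2) = a^3 + 9*a^2 - 108
(3) = (s - 5/3)*(s - 2/3)*(s + 7)
(4) = (n + 2)*(n + 3)*(n + 7)
(5) = (l - 6)^2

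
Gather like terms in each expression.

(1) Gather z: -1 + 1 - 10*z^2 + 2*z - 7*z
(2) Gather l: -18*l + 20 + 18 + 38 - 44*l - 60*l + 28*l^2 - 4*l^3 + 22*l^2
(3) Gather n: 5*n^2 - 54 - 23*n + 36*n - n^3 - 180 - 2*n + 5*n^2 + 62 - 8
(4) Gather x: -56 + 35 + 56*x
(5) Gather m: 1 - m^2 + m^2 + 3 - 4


(1) = -10*z^2 - 5*z
(2) = -4*l^3 + 50*l^2 - 122*l + 76
(3) = -n^3 + 10*n^2 + 11*n - 180
(4) = 56*x - 21
(5) = 0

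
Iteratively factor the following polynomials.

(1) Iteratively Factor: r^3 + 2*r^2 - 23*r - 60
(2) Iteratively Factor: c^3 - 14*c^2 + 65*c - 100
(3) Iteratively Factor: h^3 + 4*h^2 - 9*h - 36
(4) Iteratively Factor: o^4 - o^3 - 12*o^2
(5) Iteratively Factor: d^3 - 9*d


(1) = (r + 3)*(r^2 - r - 20) = (r + 3)*(r + 4)*(r - 5)
(2) = (c - 5)*(c^2 - 9*c + 20) = (c - 5)^2*(c - 4)
(3) = (h + 3)*(h^2 + h - 12) = (h + 3)*(h + 4)*(h - 3)
(4) = (o)*(o^3 - o^2 - 12*o) = o^2*(o^2 - o - 12) = o^2*(o + 3)*(o - 4)
(5) = (d + 3)*(d^2 - 3*d) = d*(d + 3)*(d - 3)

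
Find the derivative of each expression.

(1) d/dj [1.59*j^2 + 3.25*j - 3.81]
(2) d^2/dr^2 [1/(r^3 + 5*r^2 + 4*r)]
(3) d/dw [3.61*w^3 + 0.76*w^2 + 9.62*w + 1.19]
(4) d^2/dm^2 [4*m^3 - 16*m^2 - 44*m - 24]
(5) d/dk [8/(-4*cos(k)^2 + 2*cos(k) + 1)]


(1) = 3.18*j + 3.25
(2) = 2*(-r*(3*r + 5)*(r^2 + 5*r + 4) + (3*r^2 + 10*r + 4)^2)/(r^3*(r^2 + 5*r + 4)^3)
(3) = 10.83*w^2 + 1.52*w + 9.62
(4) = 24*m - 32
(5) = 16*(1 - 4*cos(k))*sin(k)/(-4*cos(k)^2 + 2*cos(k) + 1)^2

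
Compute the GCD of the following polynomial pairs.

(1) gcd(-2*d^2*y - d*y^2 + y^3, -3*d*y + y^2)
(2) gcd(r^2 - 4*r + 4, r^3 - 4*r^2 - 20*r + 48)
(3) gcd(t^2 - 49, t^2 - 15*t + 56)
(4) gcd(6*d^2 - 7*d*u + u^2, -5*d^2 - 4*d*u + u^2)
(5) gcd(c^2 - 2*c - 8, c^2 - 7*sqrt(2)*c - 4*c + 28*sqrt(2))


(1) = y
(2) = r - 2
(3) = t - 7
(4) = gcd((-6*d + u)*(-d + u), (-5*d + u)*(d + u)) = 1
(5) = gcd((c - 4)*(c + 2), (c - 4)*(c - 7*sqrt(2))) = c - 4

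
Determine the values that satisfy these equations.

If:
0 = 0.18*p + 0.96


Then:
p = -5.33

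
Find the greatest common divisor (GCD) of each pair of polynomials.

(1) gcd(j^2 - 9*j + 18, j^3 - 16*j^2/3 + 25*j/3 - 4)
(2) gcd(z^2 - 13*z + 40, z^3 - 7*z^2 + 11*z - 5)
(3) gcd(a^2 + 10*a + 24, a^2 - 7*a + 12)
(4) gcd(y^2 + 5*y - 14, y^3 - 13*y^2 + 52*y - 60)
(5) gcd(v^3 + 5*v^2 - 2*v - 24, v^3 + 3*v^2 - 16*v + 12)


(1) = gcd((j - 6)*(j - 3), (j - 3)*(j - 4/3)*(j - 1)) = j - 3
(2) = z - 5
(3) = gcd((a + 4)*(a + 6), (a - 4)*(a - 3)) = 1
(4) = gcd((y - 2)*(y + 7), (y - 6)*(y - 5)*(y - 2)) = y - 2
(5) = v - 2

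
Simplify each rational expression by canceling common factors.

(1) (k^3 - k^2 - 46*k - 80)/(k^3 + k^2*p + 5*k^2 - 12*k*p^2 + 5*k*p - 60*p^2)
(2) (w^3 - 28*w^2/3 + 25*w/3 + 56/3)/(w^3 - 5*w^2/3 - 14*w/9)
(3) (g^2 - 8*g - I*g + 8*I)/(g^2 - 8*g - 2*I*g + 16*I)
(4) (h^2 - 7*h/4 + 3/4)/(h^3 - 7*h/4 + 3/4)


(1) = (-k^2 + 6*k + 16)/(-k^2 - k*p + 12*p^2)
(2) = (3*w^2 - 21*w - 24)/(3*w^2 + 2*w)
(3) = (g - I)/(g - 2*I)
(4) = (4*h - 3)/(4*h^2 + 4*h - 3)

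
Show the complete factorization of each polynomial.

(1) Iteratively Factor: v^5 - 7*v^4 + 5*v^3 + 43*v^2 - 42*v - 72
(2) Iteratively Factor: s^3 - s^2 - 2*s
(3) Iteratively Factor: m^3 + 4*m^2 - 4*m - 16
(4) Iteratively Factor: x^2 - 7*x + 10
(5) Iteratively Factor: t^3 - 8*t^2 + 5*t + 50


(1) = (v - 3)*(v^4 - 4*v^3 - 7*v^2 + 22*v + 24) = (v - 3)*(v + 2)*(v^3 - 6*v^2 + 5*v + 12) = (v - 3)^2*(v + 2)*(v^2 - 3*v - 4) = (v - 4)*(v - 3)^2*(v + 2)*(v + 1)
(2) = (s)*(s^2 - s - 2) = s*(s - 2)*(s + 1)
(3) = (m - 2)*(m^2 + 6*m + 8) = (m - 2)*(m + 2)*(m + 4)
(4) = (x - 2)*(x - 5)
(5) = (t - 5)*(t^2 - 3*t - 10) = (t - 5)*(t + 2)*(t - 5)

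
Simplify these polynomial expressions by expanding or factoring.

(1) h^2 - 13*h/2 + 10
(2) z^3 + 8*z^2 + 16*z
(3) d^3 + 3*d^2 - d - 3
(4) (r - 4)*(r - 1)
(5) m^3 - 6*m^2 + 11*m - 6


(1) = (h - 4)*(h - 5/2)
(2) = z*(z + 4)^2
(3) = (d - 1)*(d + 1)*(d + 3)
(4) = r^2 - 5*r + 4
(5) = (m - 3)*(m - 2)*(m - 1)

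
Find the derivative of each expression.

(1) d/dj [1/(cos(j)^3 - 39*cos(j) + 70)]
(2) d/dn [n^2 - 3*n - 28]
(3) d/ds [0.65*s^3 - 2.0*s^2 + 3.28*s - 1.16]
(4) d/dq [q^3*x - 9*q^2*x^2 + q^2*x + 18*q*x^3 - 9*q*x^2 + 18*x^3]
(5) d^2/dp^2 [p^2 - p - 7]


(1) = 3*(cos(j)^2 - 13)*sin(j)/(cos(j)^3 - 39*cos(j) + 70)^2
(2) = 2*n - 3
(3) = 1.95*s^2 - 4.0*s + 3.28
(4) = x*(3*q^2 - 18*q*x + 2*q + 18*x^2 - 9*x)
(5) = 2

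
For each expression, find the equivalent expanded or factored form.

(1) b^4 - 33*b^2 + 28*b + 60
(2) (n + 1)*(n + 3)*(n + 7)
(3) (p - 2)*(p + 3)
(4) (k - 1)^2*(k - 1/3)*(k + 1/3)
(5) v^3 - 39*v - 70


(1) = (b - 5)*(b - 2)*(b + 1)*(b + 6)
(2) = n^3 + 11*n^2 + 31*n + 21
(3) = p^2 + p - 6
(4) = k^4 - 2*k^3 + 8*k^2/9 + 2*k/9 - 1/9
(5) = (v - 7)*(v + 2)*(v + 5)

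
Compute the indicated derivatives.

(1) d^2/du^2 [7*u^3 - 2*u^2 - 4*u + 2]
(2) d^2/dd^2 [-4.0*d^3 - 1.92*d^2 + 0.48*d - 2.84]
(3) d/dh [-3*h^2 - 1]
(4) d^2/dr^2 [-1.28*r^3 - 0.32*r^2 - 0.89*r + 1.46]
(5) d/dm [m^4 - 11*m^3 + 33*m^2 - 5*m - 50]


(1) = 42*u - 4
(2) = -24.0*d - 3.84
(3) = -6*h
(4) = -7.68*r - 0.64
(5) = 4*m^3 - 33*m^2 + 66*m - 5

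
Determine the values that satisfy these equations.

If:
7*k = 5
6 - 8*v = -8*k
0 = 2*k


Then:
No Solution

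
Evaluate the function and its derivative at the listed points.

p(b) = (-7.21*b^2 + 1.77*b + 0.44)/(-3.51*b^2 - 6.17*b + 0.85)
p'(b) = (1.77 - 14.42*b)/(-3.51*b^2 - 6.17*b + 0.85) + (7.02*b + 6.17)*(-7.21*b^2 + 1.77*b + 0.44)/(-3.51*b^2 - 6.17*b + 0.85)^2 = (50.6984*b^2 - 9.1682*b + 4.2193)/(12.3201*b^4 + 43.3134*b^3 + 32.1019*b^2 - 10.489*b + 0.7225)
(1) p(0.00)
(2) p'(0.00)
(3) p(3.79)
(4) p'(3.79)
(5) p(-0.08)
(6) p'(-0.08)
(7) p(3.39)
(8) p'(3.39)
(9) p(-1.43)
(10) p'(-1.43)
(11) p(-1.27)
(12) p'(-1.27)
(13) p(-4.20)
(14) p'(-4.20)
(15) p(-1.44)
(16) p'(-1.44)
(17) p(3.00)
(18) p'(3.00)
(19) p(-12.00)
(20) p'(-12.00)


(1) = 0.52
(2) = 5.84
(3) = 1.32
(4) = 0.13
(5) = 0.19
(6) = 3.02
(7) = 1.27
(8) = 0.15
(9) = -6.75
(10) = 19.43
(11) = -4.44
(12) = 10.67
(13) = 3.82
(14) = 0.76
(15) = -6.94
(16) = 20.31
(17) = 1.20
(18) = 0.18
(19) = 2.46
(20) = 0.04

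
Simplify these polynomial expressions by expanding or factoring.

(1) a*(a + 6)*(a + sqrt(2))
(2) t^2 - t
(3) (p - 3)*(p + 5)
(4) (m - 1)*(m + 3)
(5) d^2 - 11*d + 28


(1) = a^3 + sqrt(2)*a^2 + 6*a^2 + 6*sqrt(2)*a
(2) = t*(t - 1)
(3) = p^2 + 2*p - 15
(4) = m^2 + 2*m - 3
(5) = (d - 7)*(d - 4)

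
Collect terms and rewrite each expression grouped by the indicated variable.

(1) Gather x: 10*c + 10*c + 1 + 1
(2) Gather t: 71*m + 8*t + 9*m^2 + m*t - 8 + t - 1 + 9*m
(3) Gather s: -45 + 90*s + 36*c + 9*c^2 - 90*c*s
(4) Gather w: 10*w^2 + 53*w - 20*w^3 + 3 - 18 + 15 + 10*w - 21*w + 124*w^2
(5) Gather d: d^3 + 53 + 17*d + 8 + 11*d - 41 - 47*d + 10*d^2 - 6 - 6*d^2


(1) = 20*c + 2
(2) = 9*m^2 + 80*m + t*(m + 9) - 9
(3) = 9*c^2 + 36*c + s*(90 - 90*c) - 45
(4) = -20*w^3 + 134*w^2 + 42*w
(5) = d^3 + 4*d^2 - 19*d + 14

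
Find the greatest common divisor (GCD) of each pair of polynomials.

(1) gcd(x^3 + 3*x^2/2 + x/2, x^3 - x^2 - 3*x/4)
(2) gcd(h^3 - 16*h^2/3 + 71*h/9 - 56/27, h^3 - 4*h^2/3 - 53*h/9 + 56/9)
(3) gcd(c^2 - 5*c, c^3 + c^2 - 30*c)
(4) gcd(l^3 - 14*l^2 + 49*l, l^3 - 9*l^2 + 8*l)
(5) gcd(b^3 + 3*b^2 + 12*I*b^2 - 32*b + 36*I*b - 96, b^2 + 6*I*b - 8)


(1) = x^2 + x/2
(2) = h - 8/3
(3) = c^2 - 5*c
(4) = l
(5) = b + 4*I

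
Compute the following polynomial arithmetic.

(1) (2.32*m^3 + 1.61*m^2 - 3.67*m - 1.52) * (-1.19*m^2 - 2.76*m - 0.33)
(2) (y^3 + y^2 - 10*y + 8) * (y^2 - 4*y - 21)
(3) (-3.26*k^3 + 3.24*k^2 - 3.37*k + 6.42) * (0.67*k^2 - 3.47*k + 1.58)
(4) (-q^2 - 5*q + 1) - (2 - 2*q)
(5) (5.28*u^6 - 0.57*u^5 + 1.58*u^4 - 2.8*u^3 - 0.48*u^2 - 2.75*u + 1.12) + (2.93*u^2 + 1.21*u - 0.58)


(1) = -2.7608*m^5 - 8.3191*m^4 - 0.8419*m^3 + 11.4067*m^2 + 5.4063*m + 0.5016
(2) = y^5 - 3*y^4 - 35*y^3 + 27*y^2 + 178*y - 168
(3) = -2.1842*k^5 + 13.483*k^4 - 18.6515*k^3 + 21.1145*k^2 - 27.602*k + 10.1436
(4) = -q^2 - 3*q - 1
(5) = 5.28*u^6 - 0.57*u^5 + 1.58*u^4 - 2.8*u^3 + 2.45*u^2 - 1.54*u + 0.54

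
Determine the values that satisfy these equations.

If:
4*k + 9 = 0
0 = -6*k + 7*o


Then:
k = -9/4
o = -27/14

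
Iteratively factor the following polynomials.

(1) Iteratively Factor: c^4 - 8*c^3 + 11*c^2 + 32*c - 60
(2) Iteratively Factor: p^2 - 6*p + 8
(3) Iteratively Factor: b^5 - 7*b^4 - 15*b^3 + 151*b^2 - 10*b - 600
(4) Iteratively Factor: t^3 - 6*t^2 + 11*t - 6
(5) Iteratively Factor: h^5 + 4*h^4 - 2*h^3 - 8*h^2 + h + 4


(1) = (c - 3)*(c^3 - 5*c^2 - 4*c + 20) = (c - 3)*(c - 2)*(c^2 - 3*c - 10) = (c - 5)*(c - 3)*(c - 2)*(c + 2)
(2) = (p - 4)*(p - 2)
(3) = (b - 5)*(b^4 - 2*b^3 - 25*b^2 + 26*b + 120) = (b - 5)*(b - 3)*(b^3 + b^2 - 22*b - 40) = (b - 5)*(b - 3)*(b + 2)*(b^2 - b - 20) = (b - 5)*(b - 3)*(b + 2)*(b + 4)*(b - 5)
(4) = (t - 2)*(t^2 - 4*t + 3) = (t - 3)*(t - 2)*(t - 1)
(5) = (h + 4)*(h^4 - 2*h^2 + 1) = (h - 1)*(h + 4)*(h^3 + h^2 - h - 1) = (h - 1)^2*(h + 4)*(h^2 + 2*h + 1) = (h - 1)^2*(h + 1)*(h + 4)*(h + 1)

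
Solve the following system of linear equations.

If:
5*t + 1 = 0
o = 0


Then:
o = 0
t = -1/5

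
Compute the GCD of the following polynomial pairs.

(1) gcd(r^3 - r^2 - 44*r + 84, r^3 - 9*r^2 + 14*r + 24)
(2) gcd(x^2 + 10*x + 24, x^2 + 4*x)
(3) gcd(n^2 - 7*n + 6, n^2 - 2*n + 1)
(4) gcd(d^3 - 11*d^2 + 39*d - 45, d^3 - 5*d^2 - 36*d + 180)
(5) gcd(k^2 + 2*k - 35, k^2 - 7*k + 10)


(1) = gcd((r - 6)*(r - 2)*(r + 7), (r - 6)*(r - 4)*(r + 1)) = r - 6
(2) = gcd((x + 4)*(x + 6), x*(x + 4)) = x + 4
(3) = n - 1
(4) = d - 5
(5) = k - 5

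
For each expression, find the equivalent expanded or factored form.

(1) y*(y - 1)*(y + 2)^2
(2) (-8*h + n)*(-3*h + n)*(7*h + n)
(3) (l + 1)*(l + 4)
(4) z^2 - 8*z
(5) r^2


(1) = y^4 + 3*y^3 - 4*y
(2) = 168*h^3 - 53*h^2*n - 4*h*n^2 + n^3
(3) = l^2 + 5*l + 4
(4) = z*(z - 8)
(5) = r^2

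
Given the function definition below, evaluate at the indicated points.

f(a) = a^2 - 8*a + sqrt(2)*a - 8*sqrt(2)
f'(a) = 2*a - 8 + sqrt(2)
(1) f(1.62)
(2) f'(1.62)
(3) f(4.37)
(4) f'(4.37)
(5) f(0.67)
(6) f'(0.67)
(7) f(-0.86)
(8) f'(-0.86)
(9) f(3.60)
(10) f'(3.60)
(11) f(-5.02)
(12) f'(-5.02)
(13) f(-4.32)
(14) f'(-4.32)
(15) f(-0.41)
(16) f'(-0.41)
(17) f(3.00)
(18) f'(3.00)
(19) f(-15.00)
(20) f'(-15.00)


(1) = -19.36
(2) = -3.35
(3) = -21.00
(4) = 2.15
(5) = -15.28
(6) = -5.25
(7) = -4.91
(8) = -8.31
(9) = -22.06
(10) = 0.61
(11) = 46.95
(12) = -16.63
(13) = 35.80
(14) = -15.23
(15) = -8.45
(16) = -7.41
(17) = -22.07
(18) = -0.59
(19) = 312.47
(20) = -36.59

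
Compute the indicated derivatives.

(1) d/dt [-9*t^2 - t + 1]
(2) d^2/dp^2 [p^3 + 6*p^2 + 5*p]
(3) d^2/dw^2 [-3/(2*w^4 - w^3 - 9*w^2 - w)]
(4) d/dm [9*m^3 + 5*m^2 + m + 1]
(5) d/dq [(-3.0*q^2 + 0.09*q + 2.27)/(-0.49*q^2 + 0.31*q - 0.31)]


(1) = -18*t - 1
(2) = 6*p + 12
(3) = 6*(3*w*(4*w^2 - w - 3)*(-2*w^3 + w^2 + 9*w + 1) + (-8*w^3 + 3*w^2 + 18*w + 1)^2)/(w^3*(-2*w^3 + w^2 + 9*w + 1)^3)
(4) = 27*m^2 + 10*m + 1
(5) = (-0.8859*q^2 + 4.0846*q - 0.7316)/(0.2401*q^4 - 0.3038*q^3 + 0.3999*q^2 - 0.1922*q + 0.0961)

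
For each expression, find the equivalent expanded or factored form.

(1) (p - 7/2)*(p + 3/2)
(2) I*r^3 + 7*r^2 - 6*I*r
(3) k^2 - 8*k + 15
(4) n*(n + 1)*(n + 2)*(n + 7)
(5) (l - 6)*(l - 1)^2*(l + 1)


(1) = p^2 - 2*p - 21/4
(2) = r*(r - 6*I)*(I*r + 1)
(3) = (k - 5)*(k - 3)
(4) = n^4 + 10*n^3 + 23*n^2 + 14*n
(5) = l^4 - 7*l^3 + 5*l^2 + 7*l - 6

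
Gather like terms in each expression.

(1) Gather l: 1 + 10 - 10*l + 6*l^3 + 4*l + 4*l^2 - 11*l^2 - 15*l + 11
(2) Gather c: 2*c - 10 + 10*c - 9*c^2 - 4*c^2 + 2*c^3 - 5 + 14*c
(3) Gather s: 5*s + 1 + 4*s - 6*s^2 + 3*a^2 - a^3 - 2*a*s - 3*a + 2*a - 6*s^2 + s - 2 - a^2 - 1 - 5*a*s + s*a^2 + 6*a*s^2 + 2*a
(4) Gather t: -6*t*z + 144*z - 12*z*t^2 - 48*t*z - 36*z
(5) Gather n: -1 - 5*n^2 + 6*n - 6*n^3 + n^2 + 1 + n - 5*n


(1) = 6*l^3 - 7*l^2 - 21*l + 22
(2) = 2*c^3 - 13*c^2 + 26*c - 15
(3) = -a^3 + 2*a^2 + a + s^2*(6*a - 12) + s*(a^2 - 7*a + 10) - 2
(4) = -12*t^2*z - 54*t*z + 108*z
(5) = -6*n^3 - 4*n^2 + 2*n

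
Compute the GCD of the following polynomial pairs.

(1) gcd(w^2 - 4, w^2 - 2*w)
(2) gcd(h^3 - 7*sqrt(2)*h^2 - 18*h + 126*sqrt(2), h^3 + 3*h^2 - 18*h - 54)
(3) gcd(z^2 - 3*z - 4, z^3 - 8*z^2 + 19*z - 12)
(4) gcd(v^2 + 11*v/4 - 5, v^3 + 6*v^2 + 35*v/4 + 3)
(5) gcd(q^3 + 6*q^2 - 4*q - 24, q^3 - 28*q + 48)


(1) = w - 2
(2) = gcd((h - 7*sqrt(2))*(h - 3*sqrt(2))*(h + 3*sqrt(2)), (h + 3)*(h - 3*sqrt(2))*(h + 3*sqrt(2))) = h^2 - 18
(3) = z - 4
(4) = v + 4
(5) = q^2 + 4*q - 12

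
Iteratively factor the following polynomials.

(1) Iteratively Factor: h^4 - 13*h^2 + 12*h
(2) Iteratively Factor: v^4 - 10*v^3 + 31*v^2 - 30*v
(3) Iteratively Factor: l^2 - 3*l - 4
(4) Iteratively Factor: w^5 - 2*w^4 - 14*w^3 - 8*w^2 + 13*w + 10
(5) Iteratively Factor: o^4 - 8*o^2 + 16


(1) = (h)*(h^3 - 13*h + 12) = h*(h + 4)*(h^2 - 4*h + 3) = h*(h - 1)*(h + 4)*(h - 3)
(2) = (v - 2)*(v^3 - 8*v^2 + 15*v) = (v - 3)*(v - 2)*(v^2 - 5*v) = (v - 5)*(v - 3)*(v - 2)*(v)
(3) = (l + 1)*(l - 4)
(4) = (w - 5)*(w^4 + 3*w^3 + w^2 - 3*w - 2) = (w - 5)*(w - 1)*(w^3 + 4*w^2 + 5*w + 2) = (w - 5)*(w - 1)*(w + 1)*(w^2 + 3*w + 2) = (w - 5)*(w - 1)*(w + 1)*(w + 2)*(w + 1)
(5) = (o + 2)*(o^3 - 2*o^2 - 4*o + 8) = (o - 2)*(o + 2)*(o^2 - 4) = (o - 2)^2*(o + 2)*(o + 2)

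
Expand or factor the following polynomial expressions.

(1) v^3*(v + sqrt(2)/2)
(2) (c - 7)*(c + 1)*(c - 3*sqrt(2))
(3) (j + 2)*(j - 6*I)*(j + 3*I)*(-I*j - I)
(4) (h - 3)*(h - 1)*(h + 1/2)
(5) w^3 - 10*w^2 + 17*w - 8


(1) = v^4 + sqrt(2)*v^3/2
(2) = c^3 - 6*c^2 - 3*sqrt(2)*c^2 - 7*c + 18*sqrt(2)*c + 21*sqrt(2)
(3) = -I*j^4 - 3*j^3 - 3*I*j^3 - 9*j^2 - 20*I*j^2 - 6*j - 54*I*j - 36*I
(4) = h^3 - 7*h^2/2 + h + 3/2
(5) = (w - 8)*(w - 1)^2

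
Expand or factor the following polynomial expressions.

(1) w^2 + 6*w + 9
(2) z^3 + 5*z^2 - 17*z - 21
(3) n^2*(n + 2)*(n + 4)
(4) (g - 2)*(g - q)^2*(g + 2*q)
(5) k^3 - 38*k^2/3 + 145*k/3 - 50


(1) = (w + 3)^2
(2) = (z - 3)*(z + 1)*(z + 7)
(3) = n^4 + 6*n^3 + 8*n^2
(4) = g^4 - 2*g^3 - 3*g^2*q^2 + 2*g*q^3 + 6*g*q^2 - 4*q^3
(5) = (k - 6)*(k - 5)*(k - 5/3)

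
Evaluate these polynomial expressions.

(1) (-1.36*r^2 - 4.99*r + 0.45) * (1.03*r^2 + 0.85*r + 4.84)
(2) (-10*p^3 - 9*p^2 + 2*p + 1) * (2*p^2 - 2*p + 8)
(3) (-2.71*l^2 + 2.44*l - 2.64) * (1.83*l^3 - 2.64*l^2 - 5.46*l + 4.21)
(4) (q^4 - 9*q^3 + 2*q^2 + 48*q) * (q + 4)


(1) = -1.4008*r^4 - 6.2957*r^3 - 10.3604*r^2 - 23.7691*r + 2.178
(2) = -20*p^5 + 2*p^4 - 58*p^3 - 74*p^2 + 14*p + 8
(3) = -4.9593*l^5 + 11.6196*l^4 + 3.5238*l^3 - 17.7619*l^2 + 24.6868*l - 11.1144
(4) = q^5 - 5*q^4 - 34*q^3 + 56*q^2 + 192*q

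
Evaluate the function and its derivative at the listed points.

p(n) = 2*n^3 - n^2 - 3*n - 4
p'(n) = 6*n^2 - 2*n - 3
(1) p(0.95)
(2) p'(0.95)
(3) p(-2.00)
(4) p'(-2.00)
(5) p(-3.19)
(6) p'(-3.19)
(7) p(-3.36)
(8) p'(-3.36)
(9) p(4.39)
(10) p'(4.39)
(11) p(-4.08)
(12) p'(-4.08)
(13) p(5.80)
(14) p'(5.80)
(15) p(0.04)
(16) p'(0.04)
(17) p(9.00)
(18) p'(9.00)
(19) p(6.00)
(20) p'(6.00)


(1) = -6.04
(2) = 0.51
(3) = -18.00
(4) = 25.00
(5) = -69.53
(6) = 64.44
(7) = -81.08
(8) = 71.46
(9) = 132.77
(10) = 103.85
(11) = -144.24
(12) = 105.04
(13) = 335.18
(14) = 187.24
(15) = -4.12
(16) = -3.07
(17) = 1346.00
(18) = 465.00
(19) = 374.00
(20) = 201.00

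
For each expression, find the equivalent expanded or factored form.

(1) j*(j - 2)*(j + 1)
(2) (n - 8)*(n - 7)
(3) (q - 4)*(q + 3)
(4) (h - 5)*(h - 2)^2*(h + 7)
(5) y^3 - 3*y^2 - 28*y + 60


(1) = j^3 - j^2 - 2*j
(2) = n^2 - 15*n + 56
(3) = q^2 - q - 12
(4) = h^4 - 2*h^3 - 39*h^2 + 148*h - 140
(5) = (y - 6)*(y - 2)*(y + 5)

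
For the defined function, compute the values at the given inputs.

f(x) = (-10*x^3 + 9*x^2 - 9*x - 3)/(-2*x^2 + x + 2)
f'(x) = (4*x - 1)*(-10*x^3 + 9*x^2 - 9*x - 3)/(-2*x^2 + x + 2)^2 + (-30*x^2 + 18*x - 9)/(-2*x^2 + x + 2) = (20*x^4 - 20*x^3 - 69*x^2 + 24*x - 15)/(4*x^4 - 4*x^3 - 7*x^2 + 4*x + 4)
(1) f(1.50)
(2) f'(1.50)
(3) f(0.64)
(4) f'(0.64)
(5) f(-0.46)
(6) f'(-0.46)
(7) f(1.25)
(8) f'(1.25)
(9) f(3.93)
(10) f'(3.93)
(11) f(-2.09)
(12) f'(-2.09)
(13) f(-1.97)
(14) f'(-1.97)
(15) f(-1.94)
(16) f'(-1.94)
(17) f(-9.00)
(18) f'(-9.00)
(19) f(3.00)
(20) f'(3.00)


(1) = 30.00
(2) = -100.50
(3) = -4.23
(4) = -8.99
(5) = 3.60
(6) = -30.31
(7) = -157.75
(8) = -5315.00
(9) = 20.29
(10) = 4.13
(11) = -16.59
(12) = 2.54
(13) = -16.31
(14) = 2.08
(15) = -16.25
(16) = 1.94
(17) = -47.91
(18) = 4.90
(19) = 16.85
(20) = 3.05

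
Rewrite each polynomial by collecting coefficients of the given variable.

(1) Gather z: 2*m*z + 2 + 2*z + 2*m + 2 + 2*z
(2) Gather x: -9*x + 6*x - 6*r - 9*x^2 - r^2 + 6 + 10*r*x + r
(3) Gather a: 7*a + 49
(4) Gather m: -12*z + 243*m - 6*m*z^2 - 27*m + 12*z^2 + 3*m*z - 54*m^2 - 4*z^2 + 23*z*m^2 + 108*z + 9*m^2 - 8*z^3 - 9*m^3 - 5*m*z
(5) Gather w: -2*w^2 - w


(1) = 2*m + z*(2*m + 4) + 4
(2) = -r^2 - 5*r - 9*x^2 + x*(10*r - 3) + 6
(3) = 7*a + 49
(4) = -9*m^3 + m^2*(23*z - 45) + m*(-6*z^2 - 2*z + 216) - 8*z^3 + 8*z^2 + 96*z
(5) = -2*w^2 - w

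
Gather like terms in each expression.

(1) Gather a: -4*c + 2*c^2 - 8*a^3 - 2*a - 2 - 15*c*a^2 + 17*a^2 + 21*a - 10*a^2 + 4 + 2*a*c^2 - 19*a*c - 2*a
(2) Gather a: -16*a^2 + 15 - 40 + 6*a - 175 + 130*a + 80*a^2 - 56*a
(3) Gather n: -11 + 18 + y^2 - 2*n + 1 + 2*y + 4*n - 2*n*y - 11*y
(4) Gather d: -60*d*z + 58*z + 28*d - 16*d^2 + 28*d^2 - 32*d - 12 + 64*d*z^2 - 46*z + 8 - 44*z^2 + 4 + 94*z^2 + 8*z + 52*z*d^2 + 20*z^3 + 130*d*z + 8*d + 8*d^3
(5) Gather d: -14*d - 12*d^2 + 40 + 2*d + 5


(1) = -8*a^3 + a^2*(7 - 15*c) + a*(2*c^2 - 19*c + 17) + 2*c^2 - 4*c + 2
(2) = 64*a^2 + 80*a - 200
(3) = n*(2 - 2*y) + y^2 - 9*y + 8
(4) = 8*d^3 + d^2*(52*z + 12) + d*(64*z^2 + 70*z + 4) + 20*z^3 + 50*z^2 + 20*z
(5) = -12*d^2 - 12*d + 45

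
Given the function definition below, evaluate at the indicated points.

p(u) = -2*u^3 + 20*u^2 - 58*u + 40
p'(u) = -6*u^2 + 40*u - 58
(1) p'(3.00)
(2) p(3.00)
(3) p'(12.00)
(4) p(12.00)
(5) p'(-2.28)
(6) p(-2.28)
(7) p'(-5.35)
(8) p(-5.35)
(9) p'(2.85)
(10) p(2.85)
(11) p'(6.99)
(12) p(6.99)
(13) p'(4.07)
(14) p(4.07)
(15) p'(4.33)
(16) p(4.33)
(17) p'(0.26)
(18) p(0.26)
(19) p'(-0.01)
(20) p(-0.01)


(1) = 8.00
(2) = -8.00
(3) = -442.00
(4) = -1232.00
(5) = -180.39
(6) = 299.91
(7) = -443.73
(8) = 1229.01
(9) = 7.27
(10) = -9.15
(11) = -71.56
(12) = -71.28
(13) = 5.41
(14) = 0.40
(15) = 2.71
(16) = 1.47
(17) = -48.01
(18) = 26.24
(19) = -58.40
(20) = 40.58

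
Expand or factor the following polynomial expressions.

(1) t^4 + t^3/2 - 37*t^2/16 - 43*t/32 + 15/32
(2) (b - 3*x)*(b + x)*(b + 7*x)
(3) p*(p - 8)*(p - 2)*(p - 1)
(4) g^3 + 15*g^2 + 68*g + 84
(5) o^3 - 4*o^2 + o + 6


(1) = (t - 3/2)*(t - 1/4)*(t + 1)*(t + 5/4)
(2) = b^3 + 5*b^2*x - 17*b*x^2 - 21*x^3
(3) = p^4 - 11*p^3 + 26*p^2 - 16*p
(4) = (g + 2)*(g + 6)*(g + 7)
(5) = (o - 3)*(o - 2)*(o + 1)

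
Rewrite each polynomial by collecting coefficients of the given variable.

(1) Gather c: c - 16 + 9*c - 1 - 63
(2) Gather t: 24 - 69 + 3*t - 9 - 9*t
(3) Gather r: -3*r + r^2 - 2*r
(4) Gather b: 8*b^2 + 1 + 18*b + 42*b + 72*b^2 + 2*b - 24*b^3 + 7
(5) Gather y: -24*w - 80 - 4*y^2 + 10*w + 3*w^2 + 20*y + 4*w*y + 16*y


(1) = 10*c - 80
(2) = -6*t - 54
(3) = r^2 - 5*r
(4) = -24*b^3 + 80*b^2 + 62*b + 8
(5) = 3*w^2 - 14*w - 4*y^2 + y*(4*w + 36) - 80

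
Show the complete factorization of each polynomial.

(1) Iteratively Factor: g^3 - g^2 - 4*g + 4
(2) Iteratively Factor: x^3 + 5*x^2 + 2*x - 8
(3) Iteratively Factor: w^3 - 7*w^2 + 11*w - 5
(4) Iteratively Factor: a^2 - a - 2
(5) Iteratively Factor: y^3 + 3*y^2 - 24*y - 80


(1) = (g - 2)*(g^2 + g - 2) = (g - 2)*(g + 2)*(g - 1)
(2) = (x - 1)*(x^2 + 6*x + 8) = (x - 1)*(x + 4)*(x + 2)
(3) = (w - 5)*(w^2 - 2*w + 1) = (w - 5)*(w - 1)*(w - 1)
(4) = (a - 2)*(a + 1)
(5) = (y + 4)*(y^2 - y - 20) = (y - 5)*(y + 4)*(y + 4)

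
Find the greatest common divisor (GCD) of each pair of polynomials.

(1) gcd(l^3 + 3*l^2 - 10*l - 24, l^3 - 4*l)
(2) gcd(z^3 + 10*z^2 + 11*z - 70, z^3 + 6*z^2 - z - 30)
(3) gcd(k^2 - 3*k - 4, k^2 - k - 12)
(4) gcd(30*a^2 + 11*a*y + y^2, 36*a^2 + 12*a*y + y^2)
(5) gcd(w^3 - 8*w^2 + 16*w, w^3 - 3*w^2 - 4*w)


(1) = gcd((l - 3)*(l + 2)*(l + 4), l*(l - 2)*(l + 2)) = l + 2
(2) = z^2 + 3*z - 10
(3) = gcd((k - 4)*(k + 1), (k - 4)*(k + 3)) = k - 4
(4) = 6*a + y
(5) = w^2 - 4*w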